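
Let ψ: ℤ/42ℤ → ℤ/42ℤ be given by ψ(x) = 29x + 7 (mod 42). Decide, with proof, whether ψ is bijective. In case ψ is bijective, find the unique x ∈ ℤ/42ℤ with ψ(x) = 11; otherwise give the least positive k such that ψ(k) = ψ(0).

32

By definition, ψ is injective when ψ(u) = ψ(v) forces u = v.
If ψ(u) = ψ(v), then 29u ≡ 29v (mod 42). Because gcd(29, 42) = 1, we may cancel 29 to get u ≡ v (mod 42).
We now compute 29⁻¹ mod 42 explicitly. Euclid's algorithm: 42 = 1·29 + 13, 29 = 2·13 + 3, 13 = 4·3 + 1; back-substituting gives 1 = 29·29 − 20·42, so 29⁻¹ ≡ 29 (mod 42).
Then y ↦ 29(y − 7) is a two-sided inverse to ψ, so every y ∈ ℤ/42ℤ has a preimage.
Therefore ψ is bijective.
Since ψ is bijective, we find ψ⁻¹(11): we need 29x ≡ 11 − 7 ≡ 4 (mod 42). Using 29⁻¹ = 29: x ≡ 29·4 = 116 = 2·42 + 32, so x = 32.
Check: ψ(32) = 29·32 + 7 = 935 = 22·42 + 11 ≡ 11 (mod 42).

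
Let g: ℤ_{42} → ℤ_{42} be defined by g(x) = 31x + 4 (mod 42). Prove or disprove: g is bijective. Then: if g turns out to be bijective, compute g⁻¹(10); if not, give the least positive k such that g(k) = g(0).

By definition, injectivity means: for all u, v in the domain, g(u) = g(v) implies u = v.
Suppose g(u) = g(v) in ℤ_{42}. Then 31u + 4 ≡ 31v + 4 (mod 42), therefore 31(u − v) ≡ 0 (mod 42).
Since gcd(31, 42) = 1, 31 is invertible modulo 42, thus u − v ≡ 0 (mod 42), i.e. u = v.
We now compute 31⁻¹ mod 42 explicitly. Euclid's algorithm: 42 = 1·31 + 11, 31 = 2·11 + 9, 11 = 1·9 + 2, 9 = 4·2 + 1; back-substituting gives 1 = 19·31 − 14·42, so 31⁻¹ ≡ 19 (mod 42).
Then y ↦ 19(y − 4) is a two-sided inverse to g, so every y ∈ ℤ_{42} has a preimage.
Therefore g is bijective.
Since g is bijective, we compute g⁻¹(10): solve 31x + 4 ≡ 10 (mod 42), i.e. 31x ≡ 6 (mod 42).
Multiplying by 31⁻¹ = 19 gives x ≡ 19·6 = 114 = 2·42 + 30 ≡ 30 (mod 42).
Check: g(30) = 31·30 + 4 = 934 = 22·42 + 10 ≡ 10 (mod 42).

30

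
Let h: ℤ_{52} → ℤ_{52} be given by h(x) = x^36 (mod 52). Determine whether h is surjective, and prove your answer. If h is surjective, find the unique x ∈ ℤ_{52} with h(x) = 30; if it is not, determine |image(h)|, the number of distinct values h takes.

h(1) = 1^36 = 1.
h(3): Repeated squaring mod 52: 3^1 ≡ 3, 3^2 ≡ 3² = 9, 3^4 ≡ 9² = 81 ≡ 29, 3^8 ≡ 29² = 841 ≡ 9, 3^16 ≡ 9² = 81 ≡ 29, 3^32 ≡ 29² = 841 ≡ 9. Since 36 = 32 + 4, 3^36 ≡ 9·29: 9·29 = 261 ≡ 1. So 3^36 ≡ 1 (mod 52).
So h(1) = h(3) = 1 while 1 ≠ 3, therefore h is not injective.
A non-injective map from the 52-element set ℤ_{52} to itself takes at most 51 distinct values, so it cannot be surjective. So h is not surjective.
Since h is not surjective, we determine |image(h)|. Computing x^36 mod 52 for each x (by repeated squaring, reducing mod 52 at every step), the values h(0), h(1), …, h(51) are: 0, 1, 40, 1, 40, 1, 40, 1, 40, 1, 40, 1, 40, 13, 40, 1, 40, 1, 40, 1, 40, 1, 40, 1, 40, 1, 0, 1, 40, 1, 40, 1, 40, 1, 40, 1, 40, 1, 40, 13, 40, 1, 40, 1, 40, 1, 40, 1, 40, 1, 40, 1.
The distinct values are {0, 1, 13, 40}; there are 4 of them.

4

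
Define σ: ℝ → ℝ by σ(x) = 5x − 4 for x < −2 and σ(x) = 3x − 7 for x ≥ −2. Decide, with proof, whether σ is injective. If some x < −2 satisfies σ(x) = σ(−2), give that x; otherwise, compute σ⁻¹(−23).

-19/5

Both pieces are strictly increasing (slopes 5 and 3), so each is injective on its own interval.
The left piece maps (−∞, −2) onto (−∞, −14); the right piece maps [−2, ∞) onto [−13, ∞).
These images are disjoint, so no value is attained by both pieces. So σ is injective.
Because the two images are disjoint, no x < −2 has σ(x) = σ(−2), so we compute σ⁻¹(−23): −23 lies in (−∞, −14), so solve 5x − 4 = −23: x = (−23 + 4)/5 = −19/5.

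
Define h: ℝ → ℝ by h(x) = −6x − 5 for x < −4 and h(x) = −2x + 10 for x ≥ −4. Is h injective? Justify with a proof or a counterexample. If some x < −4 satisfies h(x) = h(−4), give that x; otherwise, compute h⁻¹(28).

-11/2

Both pieces are strictly decreasing (slopes −6 and −2), so each is injective on its own interval.
The left piece maps (−∞, −4) onto (19, ∞); the right piece maps [−4, ∞) onto (−∞, 18].
These images are disjoint, so no value is attained by both pieces. So h is injective.
Because the two images are disjoint, no x < −4 has h(x) = h(−4), so we compute h⁻¹(28): 28 lies in (19, ∞), so solve −6x − 5 = 28: x = (28 + 5)/(−6) = −11/2.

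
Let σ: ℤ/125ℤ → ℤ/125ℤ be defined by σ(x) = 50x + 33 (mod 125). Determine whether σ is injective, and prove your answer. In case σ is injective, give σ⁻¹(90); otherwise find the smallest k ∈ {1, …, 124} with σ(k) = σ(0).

We have gcd(50, 125) = 25 > 1. Taking a = 0 and b = 5: σ(0) = 33 and σ(5) = 50·5 + 33 = 283 ≡ 33 (mod 125).
So σ(0) = σ(5) while 0 ≠ 5, thus σ is not injective.
Since σ is not injective, we find the least positive k with σ(k) = σ(0): this means 50k ≡ 0 (mod 125), i.e. 125 ∣ 50k. Since gcd(50, 125) = 25, dividing through by 25 this holds exactly when 5 ∣ 2k, and as gcd(2, 5) = 1, exactly when 5 ∣ k.
The smallest positive such k is 5.

5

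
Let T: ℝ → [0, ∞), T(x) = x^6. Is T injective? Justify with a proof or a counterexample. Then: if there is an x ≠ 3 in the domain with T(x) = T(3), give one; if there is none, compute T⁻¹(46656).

-3

T(3) = 729 = (−3)^6 = T(−3) (since 6 is even), with 3 ≠ −3. So T is not injective.
For the follow-up, such an x exists: taking x = −3 ∈ ℝ gives T(−3) = 729 = T(3) with −3 ≠ 3.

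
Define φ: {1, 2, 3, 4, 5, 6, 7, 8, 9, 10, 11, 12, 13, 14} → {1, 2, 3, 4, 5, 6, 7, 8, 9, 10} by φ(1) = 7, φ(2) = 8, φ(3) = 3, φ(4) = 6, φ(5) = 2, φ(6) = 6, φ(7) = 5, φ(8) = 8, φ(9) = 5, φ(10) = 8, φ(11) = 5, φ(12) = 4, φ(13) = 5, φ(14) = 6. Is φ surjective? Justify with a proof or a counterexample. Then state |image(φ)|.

No element maps to 1, so φ is not surjective.
The image of φ is {2, 3, 4, 5, 6, 7, 8}, which has 7 elements.

7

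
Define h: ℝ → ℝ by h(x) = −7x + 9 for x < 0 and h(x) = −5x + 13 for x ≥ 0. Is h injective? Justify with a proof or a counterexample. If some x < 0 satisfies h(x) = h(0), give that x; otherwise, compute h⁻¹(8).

Both pieces are strictly decreasing (slopes −7 and −5), so each is injective on its own interval.
The left piece maps (−∞, 0) onto (9, ∞); the right piece maps [0, ∞) onto (−∞, 13].
These images overlap. In particular h(0) = 13 (right piece), and solving −7x + 9 = 13 on the left piece gives x = −4/7 < 0.
So h(−4/7) = h(0) with −4/7 ≠ 0, and h is not injective. This x = −4/7 is the requested value below 0.

-4/7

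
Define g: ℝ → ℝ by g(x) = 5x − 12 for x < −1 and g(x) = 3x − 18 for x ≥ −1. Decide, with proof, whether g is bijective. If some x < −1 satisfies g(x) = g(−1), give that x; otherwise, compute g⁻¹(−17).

Both pieces are strictly increasing (slopes 5 and 3), so each is injective on its own interval.
The left piece maps (−∞, −1) onto (−∞, −17); the right piece maps [−1, ∞) onto [−21, ∞).
These images overlap. In particular g(−1) = −21 (right piece), and solving 5x − 12 = −21 on the left piece gives x = −9/5 < −1.
So g(−9/5) = g(−1) with −9/5 ≠ −1, and g is not injective, hence not bijective. This x = −9/5 is the requested value below −1.

-9/5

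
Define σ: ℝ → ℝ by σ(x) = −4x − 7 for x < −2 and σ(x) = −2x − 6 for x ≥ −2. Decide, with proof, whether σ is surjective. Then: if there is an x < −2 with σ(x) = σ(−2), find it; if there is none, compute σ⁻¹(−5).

Both pieces are strictly decreasing (slopes −4 and −2), so each is injective on its own interval.
The left piece maps (−∞, −2) onto (1, ∞); the right piece maps [−2, ∞) onto (−∞, −2].
The union (1, ∞) ∪ (−∞, −2] omits the interval between 1 and −2; in particular 1 has no preimage. So σ is not surjective.
Because the two images are disjoint, no x < −2 has σ(x) = σ(−2), so we compute σ⁻¹(−5): −5 lies in (−∞, −2], so solve −2x − 6 = −5: x = (−5 + 6)/(−2) = −1/2.

-1/2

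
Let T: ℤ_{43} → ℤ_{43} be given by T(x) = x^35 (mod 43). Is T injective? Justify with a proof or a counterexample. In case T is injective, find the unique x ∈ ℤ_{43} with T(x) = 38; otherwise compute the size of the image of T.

T(1) = 1^35 = 1.
T(4): Repeated squaring mod 43: 4^1 ≡ 4, 4^2 ≡ 4² = 16, 4^4 ≡ 16² = 256 ≡ 41, 4^8 ≡ 41² = 1681 ≡ 4, 4^16 ≡ 4² = 16, 4^32 ≡ 16² = 256 ≡ 41. Since 35 = 32 + 2 + 1, 4^35 ≡ 41·16·4: 41·16 = 656 ≡ 11, then 11·4 = 44 ≡ 1. So 4^35 ≡ 1 (mod 43).
So T(1) = T(4) = 1 while 1 ≠ 4, so T is not injective.
Since T is not injective, we determine |image(T)|. Computing x^35 mod 43 for each x (by repeated squaring, reducing mod 43 at every step), the values T(0), T(1), …, T(42) are: 0, 1, 42, 7, 1, 7, 36, 37, 42, 6, 36, 1, 7, 6, 6, 6, 1, 6, 37, 7, 7, 1, 42, 36, 36, 6, 37, 42, 37, 37, 37, 36, 42, 7, 37, 1, 6, 7, 36, 42, 36, 1, 42.
The distinct values are {0, 1, 6, 7, 36, 37, 42}; there are 7 of them.

7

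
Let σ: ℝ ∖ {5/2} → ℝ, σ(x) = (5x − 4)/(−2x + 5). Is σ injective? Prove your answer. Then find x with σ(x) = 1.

Suppose σ(u) = σ(v). Cross-multiplying: (5u − 4)(−2v + 5) = (5v − 4)(−2u + 5).
Expanding both sides and cancelling the symmetric terms leaves 17·(u − v) = 0. Since 17 ≠ 0, u = v. So σ is injective.
Solving σ(x) = 1: cross-multiplying gives 5x − 4 = 1(−2x + 5), which rearranges to 7x = 9, so x = 9/7.

9/7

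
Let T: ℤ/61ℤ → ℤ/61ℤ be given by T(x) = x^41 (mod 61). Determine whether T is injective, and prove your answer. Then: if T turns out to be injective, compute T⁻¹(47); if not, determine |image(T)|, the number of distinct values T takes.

13

Since 61 is prime, the nonzero elements of ℤ/61ℤ form a cyclic group of order 60.
As gcd(41, 60) = 1, raising to the 41st power is a bijection on this group: if s^41 ≡ t^41 then (st^{−1})^41 = 1, and the only element of order dividing gcd(41, 60) = 1 is 1, so s = t.
With T(0) = 0 this makes T injective on all of ℤ/61ℤ, hence bijective (finite equal-size domain and codomain). In particular T is injective.
Since T is injective, we find the preimage of 47. The inverse of x ↦ x^41 on (ℤ/61ℤ)^× is x ↦ x^41, because 41·41 = 1681 = 28·60 + 1 ≡ 1 (mod 60) and x^{60} = 1 for x ≠ 0 (Fermat). So T⁻¹(47) = 47^41 mod 61.
Repeated squaring mod 61: 47^1 ≡ 47, 47^2 ≡ 47² = 2209 ≡ 13, 47^4 ≡ 13² = 169 ≡ 47, 47^8 ≡ 47² = 2209 ≡ 13, 47^16 ≡ 13² = 169 ≡ 47, 47^32 ≡ 47² = 2209 ≡ 13. Since 41 = 32 + 8 + 1, 47^41 ≡ 13·13·47: 13·13 = 169 ≡ 47, then 47·47 = 2209 ≡ 13. So 47^41 ≡ 13 (mod 61).
Hence T⁻¹(47) = 13.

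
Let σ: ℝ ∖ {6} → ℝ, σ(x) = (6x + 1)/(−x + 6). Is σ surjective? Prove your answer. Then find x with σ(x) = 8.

47/14

If σ(x) = −6, cross-multiplying gives −1(6x + 1) = 6(−x + 6), which simplifies to −1 = 36 — false.  So −6 has no preimage and σ is not surjective.
Solving σ(x) = 8: cross-multiplying gives 6x + 1 = 8(−x + 6), which rearranges to 14x = 47, so x = 47/14.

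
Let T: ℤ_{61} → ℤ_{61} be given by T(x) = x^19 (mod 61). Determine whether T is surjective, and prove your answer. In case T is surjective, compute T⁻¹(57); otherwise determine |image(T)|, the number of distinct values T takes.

12

Since 61 is prime, the nonzero elements of ℤ_{61} form a cyclic group of order 60.
As gcd(19, 60) = 1, raising to the 19th power is a bijection on this group: if x_1^19 ≡ x_2^19 then (x_1x_2^{−1})^19 = 1, and the only element of order dividing gcd(19, 60) = 1 is 1, so x_1 = x_2.
With T(0) = 0 this makes T injective on all of ℤ_{61}, hence bijective (finite equal-size domain and codomain). In particular T is surjective.
Since T is surjective, we find the preimage of 57. The inverse of x ↦ x^19 on (ℤ_{61})^× is x ↦ x^19, because 19·19 = 361 = 6·60 + 1 ≡ 1 (mod 60) and x^{60} = 1 for x ≠ 0 (Fermat). So T⁻¹(57) = 57^19 mod 61.
Repeated squaring mod 61: 57^1 ≡ 57, 57^2 ≡ 57² = 3249 ≡ 16, 57^4 ≡ 16² = 256 ≡ 12, 57^8 ≡ 12² = 144 ≡ 22, 57^16 ≡ 22² = 484 ≡ 57. Since 19 = 16 + 2 + 1, 57^19 ≡ 57·16·57: 57·16 = 912 ≡ 58, then 58·57 = 3306 ≡ 12. So 57^19 ≡ 12 (mod 61).
Hence T⁻¹(57) = 12.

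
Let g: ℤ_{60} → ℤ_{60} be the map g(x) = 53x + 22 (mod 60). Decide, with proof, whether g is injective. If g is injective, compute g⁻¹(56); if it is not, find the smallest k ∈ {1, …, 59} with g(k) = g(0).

38

If g(x_1) = g(x_2), then 53x_1 ≡ 53x_2 (mod 60). Because gcd(53, 60) = 1, we may cancel 53 to get x_1 ≡ x_2 (mod 60).
Therefore g is injective.
We now compute 53⁻¹ mod 60 explicitly. Euclid's algorithm: 60 = 1·53 + 7, 53 = 7·7 + 4, 7 = 1·4 + 3, 4 = 1·3 + 1; back-substituting gives 1 = 17·53 − 15·60, so 53⁻¹ ≡ 17 (mod 60).
Since g is injective, we find g⁻¹(56): we need 53x ≡ 56 − 22 ≡ 34 (mod 60). Using 53⁻¹ = 17: x ≡ 17·34 = 578 = 9·60 + 38, so x = 38.
Check: g(38) = 53·38 + 22 = 2036 = 33·60 + 56 ≡ 56 (mod 60).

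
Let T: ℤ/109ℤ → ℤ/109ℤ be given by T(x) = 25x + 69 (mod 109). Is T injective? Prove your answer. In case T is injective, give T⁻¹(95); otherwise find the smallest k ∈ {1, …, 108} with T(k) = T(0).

49

Recall: T is injective if T(a) = T(b) implies a = b.
If T(a) = T(b), then 25a ≡ 25b (mod 109). Because gcd(25, 109) = 1, we may cancel 25 to get a ≡ b (mod 109).
Hence T is injective.
We now compute 25⁻¹ mod 109 explicitly. Euclid's algorithm: 109 = 4·25 + 9, 25 = 2·9 + 7, 9 = 1·7 + 2, 7 = 3·2 + 1; back-substituting gives 1 = 48·25 − 11·109, so 25⁻¹ ≡ 48 (mod 109).
Since T is injective, we find T⁻¹(95): we need 25x ≡ 95 − 69 ≡ 26 (mod 109). Using 25⁻¹ = 48: x ≡ 48·26 = 1248 = 11·109 + 49, so x = 49.
Check: T(49) = 25·49 + 69 = 1294 = 11·109 + 95 ≡ 95 (mod 109).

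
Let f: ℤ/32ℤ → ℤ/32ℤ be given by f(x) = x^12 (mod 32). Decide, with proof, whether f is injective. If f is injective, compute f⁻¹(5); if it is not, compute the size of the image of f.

3

f(0) = 0^12 = 0.
f(2): Repeated squaring mod 32: 2^1 ≡ 2, 2^2 ≡ 2² = 4, 2^4 ≡ 4² = 16, 2^8 ≡ 16² = 256 ≡ 0. Since 12 = 8 + 4, 2^12 ≡ 0·16: 0·16 = 0. So 2^12 ≡ 0 (mod 32).
So f(0) = f(2) = 0 while 0 ≠ 2, therefore f is not injective.
Since f is not injective, we determine |image(f)|. Computing x^12 mod 32 for each x (by repeated squaring, reducing mod 32 at every step), the values f(0), f(1), …, f(31) are: 0, 1, 0, 17, 0, 17, 0, 1, 0, 1, 0, 17, 0, 17, 0, 1, 0, 1, 0, 17, 0, 17, 0, 1, 0, 1, 0, 17, 0, 17, 0, 1.
The distinct values are {0, 1, 17}; there are 3 of them.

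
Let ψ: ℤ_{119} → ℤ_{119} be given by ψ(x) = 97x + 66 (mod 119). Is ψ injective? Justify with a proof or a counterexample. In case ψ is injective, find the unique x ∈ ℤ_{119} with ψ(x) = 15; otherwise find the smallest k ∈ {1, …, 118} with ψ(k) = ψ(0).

Recall: ψ is injective when ψ(a) = ψ(b) forces a = b.
If ψ(a) = ψ(b), then 97a ≡ 97b (mod 119). Because gcd(97, 119) = 1, we may cancel 97 to get a ≡ b (mod 119).
Thus ψ is injective.
We now compute 97⁻¹ mod 119 explicitly. Euclid's algorithm: 119 = 1·97 + 22, 97 = 4·22 + 9, 22 = 2·9 + 4, 9 = 2·4 + 1; back-substituting gives 1 = 27·97 − 22·119, so 97⁻¹ ≡ 27 (mod 119).
Since ψ is injective, we compute ψ⁻¹(15): solve 97x + 66 ≡ 15 (mod 119), i.e. 97x ≡ 68 (mod 119).
Multiplying by 97⁻¹ = 27 gives x ≡ 27·68 = 1836 = 15·119 + 51 ≡ 51 (mod 119).
Check: ψ(51) = 97·51 + 66 = 5013 = 42·119 + 15 ≡ 15 (mod 119).

51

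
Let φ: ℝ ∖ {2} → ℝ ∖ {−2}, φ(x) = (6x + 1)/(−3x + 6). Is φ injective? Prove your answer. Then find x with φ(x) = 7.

41/27

Suppose φ(u) = φ(v). Cross-multiplying: (6u + 1)(−3v + 6) = (6v + 1)(−3u + 6).
Expanding both sides and cancelling the symmetric terms leaves 39·(u − v) = 0. Since 39 ≠ 0, u = v. Thus φ is injective.
Solving φ(x) = 7: cross-multiplying gives 6x + 1 = 7(−3x + 6), which rearranges to 27x = 41, so x = 41/27.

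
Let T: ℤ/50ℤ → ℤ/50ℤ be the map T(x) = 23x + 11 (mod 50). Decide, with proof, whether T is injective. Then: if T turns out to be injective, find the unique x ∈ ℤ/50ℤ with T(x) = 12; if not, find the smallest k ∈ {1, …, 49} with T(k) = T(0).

37

If T(u) = T(v), then 23u ≡ 23v (mod 50). Because gcd(23, 50) = 1, we may cancel 23 to get u ≡ v (mod 50).
So T is injective.
We now compute 23⁻¹ mod 50 explicitly. Euclid's algorithm: 50 = 2·23 + 4, 23 = 5·4 + 3, 4 = 1·3 + 1; back-substituting gives 1 = 37·23 − 17·50, so 23⁻¹ ≡ 37 (mod 50).
Since T is injective, we find T⁻¹(12): we need 23x ≡ 12 − 11 ≡ 1 (mod 50). Using 23⁻¹ = 37: x ≡ 37·1 = 37, so x = 37.
Check: T(37) = 23·37 + 11 = 862 = 17·50 + 12 ≡ 12 (mod 50).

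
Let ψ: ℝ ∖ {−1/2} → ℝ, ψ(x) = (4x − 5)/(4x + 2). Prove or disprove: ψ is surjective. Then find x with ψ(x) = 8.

-3/4

If ψ(x) = 1, cross-multiplying gives 4(4x − 5) = 4(4x + 2), which simplifies to −20 = 8 — false.  So 1 has no preimage and ψ is not surjective.
Solving ψ(x) = 8: cross-multiplying gives 4x − 5 = 8(4x + 2), which rearranges to −28x = 21, so x = −3/4.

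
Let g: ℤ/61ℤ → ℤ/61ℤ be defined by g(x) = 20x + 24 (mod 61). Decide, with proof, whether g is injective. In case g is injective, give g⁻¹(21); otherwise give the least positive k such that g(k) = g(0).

If g(s) = g(t), then 20s ≡ 20t (mod 61). Because gcd(20, 61) = 1, we may cancel 20 to get s ≡ t (mod 61).
So g is injective.
We now compute 20⁻¹ mod 61 explicitly. Euclid's algorithm: 61 = 3·20 + 1; back-substituting gives 1 = 58·20 − 19·61, so 20⁻¹ ≡ 58 (mod 61).
Since g is injective, we compute g⁻¹(21): solve 20x + 24 ≡ 21 (mod 61), i.e. 20x ≡ 58 (mod 61).
Multiplying by 20⁻¹ = 58 gives x ≡ 58·58 = 3364 = 55·61 + 9 ≡ 9 (mod 61).
Check: g(9) = 20·9 + 24 = 204 = 3·61 + 21 ≡ 21 (mod 61).

9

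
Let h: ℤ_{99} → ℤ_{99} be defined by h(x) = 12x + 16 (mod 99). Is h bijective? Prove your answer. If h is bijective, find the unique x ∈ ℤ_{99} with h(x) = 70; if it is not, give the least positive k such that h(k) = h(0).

We have gcd(12, 99) = 3 > 1. Taking a = 0 and b = 33: h(0) = 16 and h(33) = 12·33 + 16 = 412 ≡ 16 (mod 99).
So h(0) = h(33) while 0 ≠ 33, therefore h is not injective, hence not bijective.
Since h is not bijective, we find the least positive k with h(k) = h(0): this means 12k ≡ 0 (mod 99), i.e. 99 ∣ 12k. Since gcd(12, 99) = 3, dividing through by 3 this holds exactly when 33 ∣ 4k, and as gcd(4, 33) = 1, exactly when 33 ∣ k.
The smallest positive such k is 33.

33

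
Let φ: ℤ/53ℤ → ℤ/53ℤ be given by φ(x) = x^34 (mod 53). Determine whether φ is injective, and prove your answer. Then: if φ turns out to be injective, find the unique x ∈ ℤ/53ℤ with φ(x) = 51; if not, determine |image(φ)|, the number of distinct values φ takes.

φ(26): Repeated squaring mod 53: 26^1 ≡ 26, 26^2 ≡ 26² = 676 ≡ 40, 26^4 ≡ 40² = 1600 ≡ 10, 26^8 ≡ 10² = 100 ≡ 47, 26^16 ≡ 47² = 2209 ≡ 36, 26^32 ≡ 36² = 1296 ≡ 24. Since 34 = 32 + 2, 26^34 ≡ 24·40: 24·40 = 960 ≡ 6. So 26^34 ≡ 6 (mod 53).
φ(27): Repeated squaring mod 53: 27^1 ≡ 27, 27^2 ≡ 27² = 729 ≡ 40, 27^4 ≡ 40² = 1600 ≡ 10, 27^8 ≡ 10² = 100 ≡ 47, 27^16 ≡ 47² = 2209 ≡ 36, 27^32 ≡ 36² = 1296 ≡ 24. Since 34 = 32 + 2, 27^34 ≡ 24·40: 24·40 = 960 ≡ 6. So 27^34 ≡ 6 (mod 53).
So φ(26) = φ(27) = 6 while 26 ≠ 27, so φ is not injective.
Since φ is not injective, we determine |image(φ)|. Computing x^34 mod 53 for each x (by repeated squaring, reducing mod 53 at every step), the values φ(0), φ(1), …, φ(52) are: 0, 1, 9, 11, 28, 38, 46, 44, 40, 15, 24, 10, 43, 36, 25, 47, 42, 49, 29, 17, 4, 7, 37, 52, 16, 13, 6, 6, 13, 16, 52, 37, 7, 4, 17, 29, 49, 42, 47, 25, 36, 43, 10, 24, 15, 40, 44, 46, 38, 28, 11, 9, 1.
The distinct values are {0, 1, 4, 6, 7, 9, 10, 11, 13, 15, 16, 17, 24, 25, 28, 29, 36, 37, 38, 40, 42, 43, 44, 46, 47, 49, 52}; there are 27 of them.

27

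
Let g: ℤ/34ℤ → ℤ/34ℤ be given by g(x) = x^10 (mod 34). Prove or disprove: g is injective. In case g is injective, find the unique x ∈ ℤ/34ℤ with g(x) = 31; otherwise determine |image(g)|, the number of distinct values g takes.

g(16): Repeated squaring mod 34: 16^1 ≡ 16, 16^2 ≡ 16² = 256 ≡ 18, 16^4 ≡ 18² = 324 ≡ 18, 16^8 ≡ 18² = 324 ≡ 18. Since 10 = 8 + 2, 16^10 ≡ 18·18: 18·18 = 324 ≡ 18. So 16^10 ≡ 18 (mod 34).
g(18): Repeated squaring mod 34: 18^1 ≡ 18, 18^2 ≡ 18² = 324 ≡ 18, 18^4 ≡ 18² = 324 ≡ 18, 18^8 ≡ 18² = 324 ≡ 18. Since 10 = 8 + 2, 18^10 ≡ 18·18: 18·18 = 324 ≡ 18. So 18^10 ≡ 18 (mod 34).
So g(16) = g(18) = 18 while 16 ≠ 18, hence g is not injective.
Since g is not injective, we determine |image(g)|. Computing x^10 mod 34 for each x (by repeated squaring, reducing mod 34 at every step), the values g(0), g(1), …, g(33) are: 0, 1, 4, 25, 16, 9, 32, 19, 30, 13, 2, 15, 26, 33, 8, 21, 18, 17, 18, 21, 8, 33, 26, 15, 2, 13, 30, 19, 32, 9, 16, 25, 4, 1.
The distinct values are {0, 1, 2, 4, 8, 9, 13, 15, 16, 17, 18, 19, 21, 25, 26, 30, 32, 33}; there are 18 of them.

18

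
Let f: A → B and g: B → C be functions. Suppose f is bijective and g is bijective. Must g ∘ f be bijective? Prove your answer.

Injectivity: if g(f(s)) = g(f(t)) then f(s) = f(t) (g injective) so s = t (f injective).
Surjectivity: for c ∈ C pick b with g(b) = c, then a with f(a) = b; then (g ∘ f)(a) = c.
Thus g ∘ f is bijective.

bijective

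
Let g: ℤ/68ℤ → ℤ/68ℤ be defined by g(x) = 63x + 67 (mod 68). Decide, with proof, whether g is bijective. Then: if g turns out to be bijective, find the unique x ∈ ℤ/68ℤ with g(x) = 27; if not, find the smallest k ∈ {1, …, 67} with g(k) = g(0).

8

Suppose g(u) = g(v) in ℤ/68ℤ. Then 63u + 67 ≡ 63v + 67 (mod 68), thus 63(u − v) ≡ 0 (mod 68).
Since gcd(63, 68) = 1, 63 is invertible modulo 68, thus u − v ≡ 0 (mod 68), i.e. u = v.
We now compute 63⁻¹ mod 68 explicitly. Euclid's algorithm: 68 = 1·63 + 5, 63 = 12·5 + 3, 5 = 1·3 + 2, 3 = 1·2 + 1; back-substituting gives 1 = 27·63 − 25·68, so 63⁻¹ ≡ 27 (mod 68).
Then y ↦ 27(y − 67) is a two-sided inverse to g, so every y ∈ ℤ/68ℤ has a preimage.
So g is bijective.
Since g is bijective, we find g⁻¹(27): we need 63x ≡ 27 − 67 ≡ 28 (mod 68). Using 63⁻¹ = 27: x ≡ 27·28 = 756 = 11·68 + 8, so x = 8.
Check: g(8) = 63·8 + 67 = 571 = 8·68 + 27 ≡ 27 (mod 68).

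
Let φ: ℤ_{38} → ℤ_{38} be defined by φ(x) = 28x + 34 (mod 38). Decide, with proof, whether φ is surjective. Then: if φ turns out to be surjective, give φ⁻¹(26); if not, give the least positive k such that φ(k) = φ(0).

19

Since gcd(28, 38) = 2, we have 28x ≡ 0 (mod 2) for all x, so φ(x) ≡ 0 (mod 2).
But 1 ≢ 0 (mod 2), so 1 ∈ ℤ_{38} has no preimage. Thus φ is not surjective.
Since φ is not surjective, we find the least positive k with φ(k) = φ(0): this means 28k ≡ 0 (mod 38), i.e. 38 ∣ 28k. Since gcd(28, 38) = 2, dividing through by 2 this holds exactly when 19 ∣ 14k, and as gcd(14, 19) = 1, exactly when 19 ∣ k.
The smallest positive such k is 19.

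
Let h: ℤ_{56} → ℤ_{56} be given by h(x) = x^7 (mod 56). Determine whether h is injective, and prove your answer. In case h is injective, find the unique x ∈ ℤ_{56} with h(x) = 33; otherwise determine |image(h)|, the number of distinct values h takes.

h(0) = 0^7 = 0.
h(14): Repeated squaring mod 56: 14^1 ≡ 14, 14^2 ≡ 14² = 196 ≡ 28, 14^4 ≡ 28² = 784 ≡ 0. Since 7 = 4 + 2 + 1, 14^7 ≡ 0·28·14: 0·28 = 0, then 0·14 = 0. So 14^7 ≡ 0 (mod 56).
So h(0) = h(14) = 0 while 0 ≠ 14, so h is not injective.
Since h is not injective, we determine |image(h)|. Computing x^7 mod 56 for each x (by repeated squaring, reducing mod 56 at every step), the values h(0), h(1), …, h(55) are: 0, 1, 16, 3, 32, 5, 48, 7, 8, 9, 24, 11, 40, 13, 0, 15, 16, 17, 32, 19, 48, 21, 8, 23, 24, 25, 40, 27, 0, 29, 16, 31, 32, 33, 48, 35, 8, 37, 24, 39, 40, 41, 0, 43, 16, 45, 32, 47, 48, 49, 8, 51, 24, 53, 40, 55.
The distinct values are {0, 1, 3, 5, 7, 8, 9, 11, 13, 15, 16, 17, 19, 21, 23, 24, 25, 27, 29, 31, 32, 33, 35, 37, 39, 40, 41, 43, 45, 47, 48, 49, 51, 53, 55}; there are 35 of them.

35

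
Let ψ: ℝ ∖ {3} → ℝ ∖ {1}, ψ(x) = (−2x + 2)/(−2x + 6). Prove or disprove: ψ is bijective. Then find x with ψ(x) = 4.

11/3

Suppose ψ(a) = ψ(b). Cross-multiplying: (−2a + 2)(−2b + 6) = (−2b + 2)(−2a + 6).
Expanding both sides and cancelling the symmetric terms leaves −8·(a − b) = 0. Since −8 ≠ 0, a = b. Thus ψ is injective.
For any y ≠ 1, solving y(−2x + 6) = −2x + 2 for x gives a well-defined x ≠ 3. So ψ is surjective.
Hence ψ is bijective.
Solving ψ(x) = 4: cross-multiplying gives −2x + 2 = 4(−2x + 6), which rearranges to 6x = 22, so x = 11/3.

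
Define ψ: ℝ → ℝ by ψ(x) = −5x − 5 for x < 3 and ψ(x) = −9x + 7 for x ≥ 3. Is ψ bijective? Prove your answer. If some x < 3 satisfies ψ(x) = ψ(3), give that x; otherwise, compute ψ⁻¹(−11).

6/5

Both pieces are strictly decreasing (slopes −5 and −9), so each is injective on its own interval.
The left piece maps (−∞, 3) onto (−20, ∞); the right piece maps [3, ∞) onto (−∞, −20].
Since −20 = −20, the images partition ℝ: ψ is injective and surjective, hence bijective.
Because the two images are disjoint, no x < 3 has ψ(x) = ψ(3), so we compute ψ⁻¹(−11): −11 lies in (−20, ∞), so solve −5x − 5 = −11: x = (−11 + 5)/(−5) = 6/5.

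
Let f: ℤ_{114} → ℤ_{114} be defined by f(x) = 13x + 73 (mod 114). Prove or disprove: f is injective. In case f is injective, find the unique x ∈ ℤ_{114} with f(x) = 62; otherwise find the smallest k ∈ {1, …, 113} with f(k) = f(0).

Suppose f(u) = f(v) in ℤ_{114}. Then 13u + 73 ≡ 13v + 73 (mod 114), thus 13(u − v) ≡ 0 (mod 114).
Since gcd(13, 114) = 1, 13 is invertible modulo 114, hence u − v ≡ 0 (mod 114), i.e. u = v.
Thus f is injective.
We now compute 13⁻¹ mod 114 explicitly. Euclid's algorithm: 114 = 8·13 + 10, 13 = 1·10 + 3, 10 = 3·3 + 1; back-substituting gives 1 = 79·13 − 9·114, so 13⁻¹ ≡ 79 (mod 114).
Since f is injective, we find f⁻¹(62): we need 13x ≡ 62 − 73 ≡ 103 (mod 114). Using 13⁻¹ = 79: x ≡ 79·103 = 8137 = 71·114 + 43, so x = 43.
Check: f(43) = 13·43 + 73 = 632 = 5·114 + 62 ≡ 62 (mod 114).

43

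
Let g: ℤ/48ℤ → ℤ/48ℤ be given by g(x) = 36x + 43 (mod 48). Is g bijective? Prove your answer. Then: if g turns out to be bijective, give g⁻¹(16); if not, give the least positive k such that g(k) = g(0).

We have gcd(36, 48) = 12 > 1. Taking s = 0 and t = 4: g(0) = 43 and g(4) = 36·4 + 43 = 187 ≡ 43 (mod 48).
So g(0) = g(4) while 0 ≠ 4, therefore g is not injective, hence not bijective.
Since g is not bijective, we find the least positive k with g(k) = g(0): this means 36k ≡ 0 (mod 48), i.e. 48 ∣ 36k. Since gcd(36, 48) = 12, dividing through by 12 this holds exactly when 4 ∣ 3k, and as gcd(3, 4) = 1, exactly when 4 ∣ k.
The smallest positive such k is 4.

4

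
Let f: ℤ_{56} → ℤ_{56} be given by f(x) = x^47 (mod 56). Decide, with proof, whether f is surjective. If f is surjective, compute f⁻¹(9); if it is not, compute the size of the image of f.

f(0) = 0^47 = 0.
f(14): Repeated squaring mod 56: 14^1 ≡ 14, 14^2 ≡ 14² = 196 ≡ 28, 14^4 ≡ 28² = 784 ≡ 0, 14^8 ≡ 0² = 0, 14^16 ≡ 0² = 0, 14^32 ≡ 0² = 0. Since 47 = 32 + 8 + 4 + 2 + 1, 14^47 ≡ 0·0·0·28·14: 0·0 = 0, then 0·0 = 0, then 0·28 = 0, then 0·14 = 0. So 14^47 ≡ 0 (mod 56).
So f(0) = f(14) = 0 while 0 ≠ 14, therefore f is not injective.
A non-injective map from the 56-element set ℤ_{56} to itself takes at most 55 distinct values, so it cannot be surjective. Thus f is not surjective.
Since f is not surjective, we determine |image(f)|. Computing x^47 mod 56 for each x (by repeated squaring, reducing mod 56 at every step), the values f(0), f(1), …, f(55) are: 0, 1, 32, 19, 16, 45, 48, 7, 8, 25, 40, 51, 24, 13, 0, 15, 32, 33, 16, 3, 48, 21, 8, 39, 40, 9, 24, 27, 0, 29, 32, 47, 16, 17, 48, 35, 8, 53, 40, 23, 24, 41, 0, 43, 32, 5, 16, 31, 48, 49, 8, 11, 40, 37, 24, 55.
The distinct values are {0, 1, 3, 5, 7, 8, 9, 11, 13, 15, 16, 17, 19, 21, 23, 24, 25, 27, 29, 31, 32, 33, 35, 37, 39, 40, 41, 43, 45, 47, 48, 49, 51, 53, 55}; there are 35 of them.

35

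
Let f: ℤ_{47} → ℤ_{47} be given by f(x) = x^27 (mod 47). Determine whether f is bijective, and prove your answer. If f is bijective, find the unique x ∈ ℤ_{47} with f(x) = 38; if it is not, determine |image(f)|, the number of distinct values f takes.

35

Since 47 is prime, the nonzero elements of ℤ_{47} form a cyclic group of order 46.
As gcd(27, 46) = 1, raising to the 27th power is a bijection on this group: if x_1^27 ≡ x_2^27 then (x_1x_2^{−1})^27 = 1, and the only element of order dividing gcd(27, 46) = 1 is 1, so x_1 = x_2.
With f(0) = 0 this makes f injective on all of ℤ_{47}, hence bijective (finite equal-size domain and codomain). In particular f is bijective.
Since f is bijective, we find the preimage of 38. The inverse of x ↦ x^27 on (ℤ_{47})^× is x ↦ x^29, because 27·29 = 783 = 17·46 + 1 ≡ 1 (mod 46) and x^{46} = 1 for x ≠ 0 (Fermat). So f⁻¹(38) = 38^29 mod 47.
Repeated squaring mod 47: 38^1 ≡ 38, 38^2 ≡ 38² = 1444 ≡ 34, 38^4 ≡ 34² = 1156 ≡ 28, 38^8 ≡ 28² = 784 ≡ 32, 38^16 ≡ 32² = 1024 ≡ 37. Since 29 = 16 + 8 + 4 + 1, 38^29 ≡ 37·32·28·38: 37·32 = 1184 ≡ 9, then 9·28 = 252 ≡ 17, then 17·38 = 646 ≡ 35. So 38^29 ≡ 35 (mod 47).
Hence f⁻¹(38) = 35.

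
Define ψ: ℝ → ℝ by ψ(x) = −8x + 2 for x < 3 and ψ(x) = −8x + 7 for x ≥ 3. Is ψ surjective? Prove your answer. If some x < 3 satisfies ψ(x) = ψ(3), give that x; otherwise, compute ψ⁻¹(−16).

19/8

Both pieces are strictly decreasing (slopes −8 and −8), so each is injective on its own interval.
The left piece maps (−∞, 3) onto (−22, ∞); the right piece maps [3, ∞) onto (−∞, −17].
The union (−22, ∞) ∪ (−∞, −17] covers ℝ, so ψ is surjective.
For the follow-up: the images overlap, so an x < 3 with ψ(x) = ψ(3) exists. ψ(3) = −17; solving −8x + 2 = −17 for x < 3 gives x = (−17 − 2)/(−8) = 19/8.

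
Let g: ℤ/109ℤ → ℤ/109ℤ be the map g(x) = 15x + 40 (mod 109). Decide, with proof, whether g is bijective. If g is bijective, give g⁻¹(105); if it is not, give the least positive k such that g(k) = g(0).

Suppose g(a) = g(b) in ℤ/109ℤ. Then 15a + 40 ≡ 15b + 40 (mod 109), so 15(a − b) ≡ 0 (mod 109).
Since gcd(15, 109) = 1, 15 is invertible modulo 109, hence a − b ≡ 0 (mod 109), i.e. a = b.
We now compute 15⁻¹ mod 109 explicitly. Euclid's algorithm: 109 = 7·15 + 4, 15 = 3·4 + 3, 4 = 1·3 + 1; back-substituting gives 1 = 80·15 − 11·109, so 15⁻¹ ≡ 80 (mod 109).
For any y ∈ ℤ/109ℤ, x = 80(y − 40) mod 109 satisfies g(x) = 15·80(y − 40) + 40 ≡ y (since 15·80 ≡ 1 mod 109). So every y has a preimage.
Hence g is bijective.
Since g is bijective, we compute g⁻¹(105): solve 15x + 40 ≡ 105 (mod 109), i.e. 15x ≡ 65 (mod 109).
Multiplying by 15⁻¹ = 80 gives x ≡ 80·65 = 5200 = 47·109 + 77 ≡ 77 (mod 109).
Check: g(77) = 15·77 + 40 = 1195 = 10·109 + 105 ≡ 105 (mod 109).

77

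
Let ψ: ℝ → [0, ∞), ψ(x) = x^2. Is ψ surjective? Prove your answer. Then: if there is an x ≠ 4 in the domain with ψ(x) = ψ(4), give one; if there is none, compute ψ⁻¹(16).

-4

For any y ∈ [0, ∞), x = y^{1/2} ∈ ℝ satisfies x^2 = y, so ψ is surjective.
For the follow-up, such an x exists: taking x = −4 ∈ ℝ gives ψ(−4) = 16 = ψ(4) with −4 ≠ 4.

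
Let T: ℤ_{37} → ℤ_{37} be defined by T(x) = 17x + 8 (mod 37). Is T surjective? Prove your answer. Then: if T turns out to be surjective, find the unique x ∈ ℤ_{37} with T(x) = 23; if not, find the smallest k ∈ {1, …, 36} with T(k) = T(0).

27

Since gcd(17, 37) = 1, 17 is invertible modulo 37. Euclid's algorithm: 37 = 2·17 + 3, 17 = 5·3 + 2, 3 = 1·2 + 1; back-substituting gives 1 = 24·17 − 11·37, so 17⁻¹ ≡ 24 (mod 37).
Then y ↦ 24(y − 8) is a two-sided inverse to T, so every y ∈ ℤ_{37} has a preimage.
Therefore T is surjective.
Since T is surjective, we compute T⁻¹(23): solve 17x + 8 ≡ 23 (mod 37), i.e. 17x ≡ 15 (mod 37).
Multiplying by 17⁻¹ = 24 gives x ≡ 24·15 = 360 = 9·37 + 27 ≡ 27 (mod 37).
Check: T(27) = 17·27 + 8 = 467 = 12·37 + 23 ≡ 23 (mod 37).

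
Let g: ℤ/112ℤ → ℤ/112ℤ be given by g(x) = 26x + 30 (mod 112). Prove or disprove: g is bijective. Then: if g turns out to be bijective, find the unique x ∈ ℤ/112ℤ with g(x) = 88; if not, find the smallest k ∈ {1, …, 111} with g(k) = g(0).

56

We have gcd(26, 112) = 2 > 1. Taking u = 0 and v = 56: g(0) = 30 and g(56) = 26·56 + 30 = 1486 ≡ 30 (mod 112).
So g(0) = g(56) while 0 ≠ 56, thus g is not injective, hence not bijective.
Since g is not bijective, we find the least positive k with g(k) = g(0): this means 26k ≡ 0 (mod 112), i.e. 112 ∣ 26k. Since gcd(26, 112) = 2, dividing through by 2 this holds exactly when 56 ∣ 13k, and as gcd(13, 56) = 1, exactly when 56 ∣ k.
The smallest positive such k is 56.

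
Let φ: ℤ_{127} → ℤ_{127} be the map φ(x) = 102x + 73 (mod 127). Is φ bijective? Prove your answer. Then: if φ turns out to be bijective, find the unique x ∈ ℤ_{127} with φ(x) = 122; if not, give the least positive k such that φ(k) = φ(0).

Recall that φ is injective when φ(a) = φ(b) forces a = b.
If φ(a) = φ(b), then 102a ≡ 102b (mod 127). Because gcd(102, 127) = 1, we may cancel 102 to get a ≡ b (mod 127).
We now compute 102⁻¹ mod 127 explicitly. Euclid's algorithm: 127 = 1·102 + 25, 102 = 4·25 + 2, 25 = 12·2 + 1; back-substituting gives 1 = 66·102 − 53·127, so 102⁻¹ ≡ 66 (mod 127).
For any y ∈ ℤ_{127}, x = 66(y − 73) mod 127 satisfies φ(x) = 102·66(y − 73) + 73 ≡ y (since 102·66 ≡ 1 mod 127). So every y has a preimage.
Therefore φ is bijective.
Since φ is bijective, we compute φ⁻¹(122): solve 102x + 73 ≡ 122 (mod 127), i.e. 102x ≡ 49 (mod 127).
Multiplying by 102⁻¹ = 66 gives x ≡ 66·49 = 3234 = 25·127 + 59 ≡ 59 (mod 127).
Check: φ(59) = 102·59 + 73 = 6091 = 47·127 + 122 ≡ 122 (mod 127).

59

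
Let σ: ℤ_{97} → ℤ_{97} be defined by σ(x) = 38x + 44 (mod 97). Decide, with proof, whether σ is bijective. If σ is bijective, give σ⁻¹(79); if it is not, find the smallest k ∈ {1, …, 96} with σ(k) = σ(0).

By definition, injectivity means: for all u, v in the domain, σ(u) = σ(v) implies u = v.
Suppose σ(u) = σ(v) in ℤ_{97}. Then 38u + 44 ≡ 38v + 44 (mod 97), so 38(u − v) ≡ 0 (mod 97).
Since gcd(38, 97) = 1, 38 is invertible modulo 97, hence u − v ≡ 0 (mod 97), i.e. u = v.
We now compute 38⁻¹ mod 97 explicitly. Euclid's algorithm: 97 = 2·38 + 21, 38 = 1·21 + 17, 21 = 1·17 + 4, 17 = 4·4 + 1; back-substituting gives 1 = 23·38 − 9·97, so 38⁻¹ ≡ 23 (mod 97).
For any y ∈ ℤ_{97}, x = 23(y − 44) mod 97 satisfies σ(x) = 38·23(y − 44) + 44 ≡ y (since 38·23 ≡ 1 mod 97). So every y has a preimage.
So σ is bijective.
Since σ is bijective, we compute σ⁻¹(79): solve 38x + 44 ≡ 79 (mod 97), i.e. 38x ≡ 35 (mod 97).
Multiplying by 38⁻¹ = 23 gives x ≡ 23·35 = 805 = 8·97 + 29 ≡ 29 (mod 97).
Check: σ(29) = 38·29 + 44 = 1146 = 11·97 + 79 ≡ 79 (mod 97).

29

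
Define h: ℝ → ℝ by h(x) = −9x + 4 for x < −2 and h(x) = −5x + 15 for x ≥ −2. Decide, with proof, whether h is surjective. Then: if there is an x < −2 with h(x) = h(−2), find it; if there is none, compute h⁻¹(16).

Both pieces are strictly decreasing (slopes −9 and −5), so each is injective on its own interval.
The left piece maps (−∞, −2) onto (22, ∞); the right piece maps [−2, ∞) onto (−∞, 25].
The union (22, ∞) ∪ (−∞, 25] covers ℝ, so h is surjective.
For the follow-up: the images overlap, so an x < −2 with h(x) = h(−2) exists. h(−2) = 25; solving −9x + 4 = 25 for x < −2 gives x = (25 − 4)/(−9) = −7/3.

-7/3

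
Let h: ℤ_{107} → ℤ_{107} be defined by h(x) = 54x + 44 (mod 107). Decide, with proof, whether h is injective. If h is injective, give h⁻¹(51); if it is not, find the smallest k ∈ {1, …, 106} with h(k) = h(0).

Recall: injectivity means: for all s, t in the domain, h(s) = h(t) implies s = t.
If h(s) = h(t), then 54s ≡ 54t (mod 107). Because gcd(54, 107) = 1, we may cancel 54 to get s ≡ t (mod 107).
Thus h is injective.
We now compute 54⁻¹ mod 107 explicitly. Euclid's algorithm: 107 = 1·54 + 53, 54 = 1·53 + 1; back-substituting gives 1 = 2·54 − 1·107, so 54⁻¹ ≡ 2 (mod 107).
Since h is injective, we find h⁻¹(51): we need 54x ≡ 51 − 44 ≡ 7 (mod 107). Using 54⁻¹ = 2: x ≡ 2·7 = 14, so x = 14.
Check: h(14) = 54·14 + 44 = 800 = 7·107 + 51 ≡ 51 (mod 107).

14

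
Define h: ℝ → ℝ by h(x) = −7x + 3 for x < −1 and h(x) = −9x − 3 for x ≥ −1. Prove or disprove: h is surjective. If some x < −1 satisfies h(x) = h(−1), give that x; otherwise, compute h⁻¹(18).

-15/7

Both pieces are strictly decreasing (slopes −7 and −9), so each is injective on its own interval.
The left piece maps (−∞, −1) onto (10, ∞); the right piece maps [−1, ∞) onto (−∞, 6].
The union (10, ∞) ∪ (−∞, 6] omits the interval between 10 and 6; in particular 10 has no preimage. So h is not surjective.
Because the two images are disjoint, no x < −1 has h(x) = h(−1), so we compute h⁻¹(18): 18 lies in (10, ∞), so solve −7x + 3 = 18: x = (18 − 3)/(−7) = −15/7.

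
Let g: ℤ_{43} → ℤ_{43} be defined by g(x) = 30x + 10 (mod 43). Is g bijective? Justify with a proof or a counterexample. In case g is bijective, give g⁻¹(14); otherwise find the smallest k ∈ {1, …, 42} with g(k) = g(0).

If g(x_1) = g(x_2), then 30x_1 ≡ 30x_2 (mod 43). Because gcd(30, 43) = 1, we may cancel 30 to get x_1 ≡ x_2 (mod 43).
We now compute 30⁻¹ mod 43 explicitly. Euclid's algorithm: 43 = 1·30 + 13, 30 = 2·13 + 4, 13 = 3·4 + 1; back-substituting gives 1 = 33·30 − 23·43, so 30⁻¹ ≡ 33 (mod 43).
Then y ↦ 33(y − 10) is a two-sided inverse to g, so every y ∈ ℤ_{43} has a preimage.
Therefore g is bijective.
Since g is bijective, we compute g⁻¹(14): solve 30x + 10 ≡ 14 (mod 43), i.e. 30x ≡ 4 (mod 43).
Multiplying by 30⁻¹ = 33 gives x ≡ 33·4 = 132 = 3·43 + 3 ≡ 3 (mod 43).
Check: g(3) = 30·3 + 10 = 100 = 2·43 + 14 ≡ 14 (mod 43).

3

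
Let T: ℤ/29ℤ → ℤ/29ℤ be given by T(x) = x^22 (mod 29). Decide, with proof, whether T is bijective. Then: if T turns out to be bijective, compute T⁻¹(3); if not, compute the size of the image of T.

T(14): Repeated squaring mod 29: 14^1 ≡ 14, 14^2 ≡ 14² = 196 ≡ 22, 14^4 ≡ 22² = 484 ≡ 20, 14^8 ≡ 20² = 400 ≡ 23, 14^16 ≡ 23² = 529 ≡ 7. Since 22 = 16 + 4 + 2, 14^22 ≡ 7·20·22: 7·20 = 140 ≡ 24, then 24·22 = 528 ≡ 6. So 14^22 ≡ 6 (mod 29).
T(15): Repeated squaring mod 29: 15^1 ≡ 15, 15^2 ≡ 15² = 225 ≡ 22, 15^4 ≡ 22² = 484 ≡ 20, 15^8 ≡ 20² = 400 ≡ 23, 15^16 ≡ 23² = 529 ≡ 7. Since 22 = 16 + 4 + 2, 15^22 ≡ 7·20·22: 7·20 = 140 ≡ 24, then 24·22 = 528 ≡ 6. So 15^22 ≡ 6 (mod 29).
So T(14) = T(15) = 6 while 14 ≠ 15, thus T is not injective, hence not bijective.
Since T is not bijective, we determine |image(T)|. Computing x^22 mod 29 for each x (by repeated squaring, reducing mod 29 at every step), the values T(0), T(1), …, T(28) are: 0, 1, 5, 22, 25, 24, 23, 7, 9, 20, 4, 13, 28, 16, 6, 6, 16, 28, 13, 4, 20, 9, 7, 23, 24, 25, 22, 5, 1.
The distinct values are {0, 1, 4, 5, 6, 7, 9, 13, 16, 20, 22, 23, 24, 25, 28}; there are 15 of them.

15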